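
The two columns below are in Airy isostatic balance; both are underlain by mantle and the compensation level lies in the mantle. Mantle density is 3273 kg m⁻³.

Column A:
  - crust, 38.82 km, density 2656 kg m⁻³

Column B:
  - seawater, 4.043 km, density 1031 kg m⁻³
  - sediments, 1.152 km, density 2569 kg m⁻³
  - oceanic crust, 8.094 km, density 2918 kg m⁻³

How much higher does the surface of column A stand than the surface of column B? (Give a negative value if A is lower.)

For any compensation level in the mantle, the mantle terms cancel and isostasy reduces to e = (Σt_A − Σt_B) − (Σ(ρt)_A − Σ(ρt)_B) / ρ_m.
Σt_A = 38.82 km; Σt_B = 13.289 km; Σ(ρt)_A = 103105.92; Σ(ρt)_B = 30746.113 (in km·kg m⁻³).
e = (38.82 − 13.289) − (103105.92 − 30746.113) / 3273 = 3.42 km.

3.42 km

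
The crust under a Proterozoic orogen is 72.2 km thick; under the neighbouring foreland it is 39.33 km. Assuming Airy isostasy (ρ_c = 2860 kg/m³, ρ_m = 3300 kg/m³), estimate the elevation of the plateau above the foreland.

4.38 km

Excess crust Δ = 72.2 km − 39.33 km = 32.87 km, split between elevation h and root r with h + r = Δ.
Airy balance ρ_c h = (ρ_m − ρ_c) r gives r = h ρ_c/(ρ_m − ρ_c), so h (1 + ρ_c/(ρ_m − ρ_c)) = Δ, i.e. h = Δ (ρ_m − ρ_c)/ρ_m.
h = 32.87 km × 440/3300 = 4.38 km.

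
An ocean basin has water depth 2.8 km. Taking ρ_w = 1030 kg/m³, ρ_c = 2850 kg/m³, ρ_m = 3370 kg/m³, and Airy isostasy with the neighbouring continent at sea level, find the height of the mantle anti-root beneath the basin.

Equating mass per unit area of the two columns: replacing crust with seawater at the top is compensated by replacing crust with mantle at the base: d (ρ_c − ρ_w) = a (ρ_m − ρ_c).
a = d (ρ_c − ρ_w)/(ρ_m − ρ_c) = 2.8 km × 1820/520 = 9.8 km.

9.8 km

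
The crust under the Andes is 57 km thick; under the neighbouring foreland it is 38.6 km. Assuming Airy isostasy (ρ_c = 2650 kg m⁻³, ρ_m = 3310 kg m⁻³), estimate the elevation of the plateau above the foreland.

3.67 km

Excess crust Δ = 57 km − 38.6 km = 18.4 km, split between elevation h and root r with h + r = Δ.
Airy balance ρ_c h = (ρ_m − ρ_c) r gives r = h ρ_c/(ρ_m − ρ_c), so h (1 + ρ_c/(ρ_m − ρ_c)) = Δ, i.e. h = Δ (ρ_m − ρ_c)/ρ_m.
h = 18.4 km × 660/3310 = 3.67 km.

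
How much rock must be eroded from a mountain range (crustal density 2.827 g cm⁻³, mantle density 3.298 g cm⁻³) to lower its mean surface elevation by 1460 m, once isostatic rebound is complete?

10200 m

Net drop Δ = e − u = e − e ρ_c/ρ_m = e (ρ_m − ρ_c)/ρ_m.
e = Δ ρ_m/(ρ_m − ρ_c) = 1460 m × 3.298/0.471 = 10200 m.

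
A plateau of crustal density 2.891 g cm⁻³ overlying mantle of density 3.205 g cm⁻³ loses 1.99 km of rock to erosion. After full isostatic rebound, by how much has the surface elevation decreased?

0.195 km

Rebound u = e ρ_c/ρ_m = 1.99 km × 2.891/3.205 = 1.795 km.
Net surface drop = e − u = 1.99 km − 1.795 km = e (ρ_m − ρ_c)/ρ_m = 0.195 km.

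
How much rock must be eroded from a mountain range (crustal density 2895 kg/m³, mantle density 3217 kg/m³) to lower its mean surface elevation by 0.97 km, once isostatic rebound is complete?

Net drop Δ = e − u = e − e ρ_c/ρ_m = e (ρ_m − ρ_c)/ρ_m.
e = Δ ρ_m/(ρ_m − ρ_c) = 0.97 km × 3217/322 = 9.69 km.

9.69 km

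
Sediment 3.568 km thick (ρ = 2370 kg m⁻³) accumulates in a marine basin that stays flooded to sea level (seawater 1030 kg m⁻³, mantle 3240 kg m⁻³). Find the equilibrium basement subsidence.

2.16 km

Submarine loading: the sediment displaces seawater, and the subsidence is in turn flooded, so s (ρ_m − ρ_w) = t (ρ_sed − ρ_w).
s = 3.568 km × (2370 − 1030) / (3240 − 1030) = 2.16 km.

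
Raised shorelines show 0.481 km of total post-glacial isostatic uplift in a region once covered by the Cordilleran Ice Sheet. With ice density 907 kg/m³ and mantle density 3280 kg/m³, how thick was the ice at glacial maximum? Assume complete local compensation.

1.74 km

u = t ρ_ice/ρ_m → t = u ρ_m/ρ_ice = 0.481 km × 3280/907 = 1.74 km.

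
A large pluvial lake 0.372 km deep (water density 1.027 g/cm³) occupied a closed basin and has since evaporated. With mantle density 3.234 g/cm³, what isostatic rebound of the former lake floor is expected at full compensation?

0.118 km

u = d ρ_w/ρ_m = 0.372 km × 1.027/3.234 = 0.118 km.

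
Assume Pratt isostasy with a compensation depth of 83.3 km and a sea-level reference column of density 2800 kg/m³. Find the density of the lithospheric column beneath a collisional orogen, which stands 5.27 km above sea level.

Pratt balance: ρ_ref D = ρ (D + h).
ρ = ρ_ref D/(D + h) = 2800 × 83.3 km/(83.3 km + 5.27 km) = 2630 kg/m³.

2630 kg/m³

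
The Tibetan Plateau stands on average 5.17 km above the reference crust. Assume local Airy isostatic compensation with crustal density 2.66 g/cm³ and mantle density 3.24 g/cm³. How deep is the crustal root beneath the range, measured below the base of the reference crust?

23.7 km

By Archimedes' principle applied to the lithosphere: the weight of the topography is balanced by the buoyancy of the root, ρ_c h = (ρ_m − ρ_c) r.
r = h · ρ_c / (ρ_m − ρ_c) = 5.17 km × 2.66 / (3.24 − 2.66) = 23.7 km.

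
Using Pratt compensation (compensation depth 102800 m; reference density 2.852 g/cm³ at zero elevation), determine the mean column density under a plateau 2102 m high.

Pratt balance: ρ_ref D = ρ (D + h).
ρ = ρ_ref D/(D + h) = 2.852 × 102800 m/(102800 m + 2102 m) = 2.79 g/cm³.

2.79 g/cm³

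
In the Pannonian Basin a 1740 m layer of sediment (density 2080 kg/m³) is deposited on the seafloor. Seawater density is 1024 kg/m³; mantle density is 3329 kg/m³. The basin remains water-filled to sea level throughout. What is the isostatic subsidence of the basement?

Submarine loading: the sediment displaces seawater, and the subsidence is in turn flooded, so s (ρ_m − ρ_w) = t (ρ_sed − ρ_w).
s = 1740 m × (2080 − 1024) / (3329 − 1024) = 797 m.

797 m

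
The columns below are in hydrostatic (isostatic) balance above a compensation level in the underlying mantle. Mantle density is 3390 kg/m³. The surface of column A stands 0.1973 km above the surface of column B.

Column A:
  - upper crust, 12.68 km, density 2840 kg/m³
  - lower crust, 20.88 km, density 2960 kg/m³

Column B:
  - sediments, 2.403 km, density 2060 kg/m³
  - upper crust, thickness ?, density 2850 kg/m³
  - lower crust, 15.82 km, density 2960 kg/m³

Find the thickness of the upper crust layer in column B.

Take the compensation level at the base of the deeper column (depth z_c below the surface of column A) and equate Σ ρ_i t_i down to z_c; mantle fills any gap and the z_c terms cancel.
Column A: 12.68×2840 + 20.88×2960 + (z_c − 33.56)×3390
Column B: 0.1973×0 + 2.403×2060 + x×2850 + 15.82×2960 + (z_c − 0.1973 − 18.223 − x)×3390
The z_c×3390 term appears on both sides and cancels. Collect the known terms of each column as K = Σ(ρt)_known − 3390 × (depth of known layers): K_A = 97816 − 3390×33.56 = −15952.4; K_B = 51777.38 − 3390×(0.1973 + 18.223) = −10667.437.
Balance: K_A = K_B − x×(3390 − 2850), so x = (K_B − K_A)/(3390 − 2850) = 5284.96/540 = 9.79 km.

9.79 km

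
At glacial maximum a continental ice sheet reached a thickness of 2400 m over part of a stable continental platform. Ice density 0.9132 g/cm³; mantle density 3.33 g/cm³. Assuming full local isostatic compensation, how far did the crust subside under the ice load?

Isostatic balance requires: the ice load ρ_ice t is balanced by mantle displaced below, ρ_m s.
s = t ρ_ice / ρ_m = 2400 m × 0.9132/3.33 = 658 m.

658 m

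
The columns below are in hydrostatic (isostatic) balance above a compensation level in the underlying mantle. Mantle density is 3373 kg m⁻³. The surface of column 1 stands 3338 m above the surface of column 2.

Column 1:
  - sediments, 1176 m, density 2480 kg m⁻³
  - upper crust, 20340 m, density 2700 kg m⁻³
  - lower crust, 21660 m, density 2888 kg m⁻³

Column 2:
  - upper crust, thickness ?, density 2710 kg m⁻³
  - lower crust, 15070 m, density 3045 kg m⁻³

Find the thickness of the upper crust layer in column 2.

Take the compensation level at the base of the deeper column (depth z_c below the surface of column 1) and equate Σ ρ_i t_i down to z_c; mantle fills any gap and the z_c terms cancel.
Column 1: 1176×2480 + 20340×2700 + 21660×2888 + (z_c − 43176)×3373
Column 2: 3338×0 + x×2710 + 15070×3045 + (z_c − 3338 − 15070 − x)×3373
The z_c×3373 term appears on both sides and cancels. Collect the known terms of each column as K = Σ(ρt)_known − 3373 × (depth of known layers): K_1 = 120388560 − 3373×43176 = −25244088; K_2 = 45888150 − 3373×(3338 + 15070) = −16202034.
Balance: K_1 = K_2 − x×(3373 − 2710), so x = (K_2 − K_1)/(3373 − 2710) = 9042050/663 = 13600 m.

13600 m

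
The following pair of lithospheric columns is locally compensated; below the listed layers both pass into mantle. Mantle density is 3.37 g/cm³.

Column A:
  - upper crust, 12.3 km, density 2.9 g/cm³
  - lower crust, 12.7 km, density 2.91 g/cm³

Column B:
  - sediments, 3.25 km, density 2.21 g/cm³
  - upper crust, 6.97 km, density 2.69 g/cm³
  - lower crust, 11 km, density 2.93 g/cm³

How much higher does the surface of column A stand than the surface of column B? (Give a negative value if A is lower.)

−0.512 km

For any compensation level in the mantle, the mantle terms cancel and isostasy reduces to e = (Σt_A − Σt_B) − (Σ(ρt)_A − Σ(ρt)_B) / ρ_m.
Σt_A = 25 km; Σt_B = 21.22 km; Σ(ρt)_A = 72.627; Σ(ρt)_B = 58.1618 (in km·g/cm³).
e = (25 − 21.22) − (72.627 − 58.1618) / 3.37 = −0.512 km.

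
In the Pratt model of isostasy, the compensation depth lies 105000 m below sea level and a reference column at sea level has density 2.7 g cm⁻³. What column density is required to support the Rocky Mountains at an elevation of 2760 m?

2.63 g cm⁻³

Pratt balance: ρ_ref D = ρ (D + h).
ρ = ρ_ref D/(D + h) = 2.7 × 105000 m/(105000 m + 2760 m) = 2.63 g cm⁻³.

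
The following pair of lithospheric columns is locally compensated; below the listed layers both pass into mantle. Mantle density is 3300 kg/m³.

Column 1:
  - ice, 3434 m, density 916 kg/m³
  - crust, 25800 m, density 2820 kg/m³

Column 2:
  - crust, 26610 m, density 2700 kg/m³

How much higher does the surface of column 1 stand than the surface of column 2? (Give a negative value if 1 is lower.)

1400 m

For any compensation level in the mantle, the mantle terms cancel and isostasy reduces to e = (Σt_1 − Σt_2) − (Σ(ρt)_1 − Σ(ρt)_2) / ρ_m.
Σt_1 = 29234 m; Σt_2 = 26610 m; Σ(ρt)_1 = 75901544; Σ(ρt)_2 = 71847000 (in m·kg/m³).
e = (29234 − 26610) − (75901544 − 71847000) / 3300 = 1400 m.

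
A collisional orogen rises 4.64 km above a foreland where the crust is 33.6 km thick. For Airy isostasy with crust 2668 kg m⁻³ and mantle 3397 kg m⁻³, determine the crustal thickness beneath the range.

Root depth r = h ρ_c / (ρ_m − ρ_c) = 4.64 km × 2668 / 729 = 16.98 km.
Total thickness = T + h + r = 33.6 km + 4.64 km + 16.98 km = 55.2 km.

55.2 km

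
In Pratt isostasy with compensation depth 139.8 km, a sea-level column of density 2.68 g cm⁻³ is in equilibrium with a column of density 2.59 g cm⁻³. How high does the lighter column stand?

4.86 km

ρ_ref D = ρ (D + h) → h = D (ρ_ref − ρ)/ρ.
h = 139.8 km × (2.68 − 2.59)/2.59 = 4.86 km.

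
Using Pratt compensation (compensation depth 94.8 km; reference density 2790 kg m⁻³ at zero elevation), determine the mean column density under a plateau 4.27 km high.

2670 kg m⁻³

Pratt balance: ρ_ref D = ρ (D + h).
ρ = ρ_ref D/(D + h) = 2790 × 94.8 km/(94.8 km + 4.27 km) = 2670 kg m⁻³.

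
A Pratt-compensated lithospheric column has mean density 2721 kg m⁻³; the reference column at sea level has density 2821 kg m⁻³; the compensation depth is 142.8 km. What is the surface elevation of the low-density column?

5.25 km

ρ_ref D = ρ (D + h) → h = D (ρ_ref − ρ)/ρ.
h = 142.8 km × (2821 − 2721)/2721 = 5.25 km.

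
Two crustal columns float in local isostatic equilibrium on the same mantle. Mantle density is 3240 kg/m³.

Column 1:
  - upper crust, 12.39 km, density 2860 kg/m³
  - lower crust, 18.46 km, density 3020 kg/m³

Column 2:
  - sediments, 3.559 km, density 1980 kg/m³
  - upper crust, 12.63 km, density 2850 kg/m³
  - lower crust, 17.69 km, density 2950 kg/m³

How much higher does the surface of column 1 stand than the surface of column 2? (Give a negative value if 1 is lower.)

−1.78 km

For any compensation level in the mantle, the mantle terms cancel and isostasy reduces to e = (Σt_1 − Σt_2) − (Σ(ρt)_1 − Σ(ρt)_2) / ρ_m.
Σt_1 = 30.85 km; Σt_2 = 33.879 km; Σ(ρt)_1 = 91184.6; Σ(ρt)_2 = 95227.82 (in km·kg/m³).
e = (30.85 − 33.879) − (91184.6 − 95227.82) / 3240 = −1.78 km.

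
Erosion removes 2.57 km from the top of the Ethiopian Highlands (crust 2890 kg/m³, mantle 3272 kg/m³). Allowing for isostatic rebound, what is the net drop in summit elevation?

0.3 km

Rebound u = e ρ_c/ρ_m = 2.57 km × 2890/3272 = 2.27 km.
Net surface drop = e − u = 2.57 km − 2.27 km = e (ρ_m − ρ_c)/ρ_m = 0.3 km.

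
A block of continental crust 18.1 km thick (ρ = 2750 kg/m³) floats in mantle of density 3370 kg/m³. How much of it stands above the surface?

3.33 km

Floating equilibrium: submerged depth d = t ρ_obj/ρ_fluid = 18.1 km × 2750/3370 = 14.77 km.
Freeboard = t − d = 18.1 km − 14.77 km = 3.33 km.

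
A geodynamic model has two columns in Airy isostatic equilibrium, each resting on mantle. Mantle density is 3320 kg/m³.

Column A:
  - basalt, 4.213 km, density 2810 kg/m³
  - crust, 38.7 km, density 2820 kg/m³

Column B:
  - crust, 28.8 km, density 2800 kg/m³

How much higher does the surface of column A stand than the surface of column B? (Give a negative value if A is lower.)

1.96 km

For any compensation level in the mantle, the mantle terms cancel and isostasy reduces to e = (Σt_A − Σt_B) − (Σ(ρt)_A − Σ(ρt)_B) / ρ_m.
Σt_A = 42.913 km; Σt_B = 28.8 km; Σ(ρt)_A = 120972.53; Σ(ρt)_B = 80640 (in km·kg/m³).
e = (42.913 − 28.8) − (120972.53 − 80640) / 3320 = 1.96 km.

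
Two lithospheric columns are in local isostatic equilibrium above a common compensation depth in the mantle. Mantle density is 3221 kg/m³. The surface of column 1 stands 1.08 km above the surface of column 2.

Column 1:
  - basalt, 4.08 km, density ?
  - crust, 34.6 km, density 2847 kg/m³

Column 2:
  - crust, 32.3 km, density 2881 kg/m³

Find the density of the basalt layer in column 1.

Take the compensation level at the base of the deeper column (depth z_c below the surface of column 1) and equate Σ ρ_i t_i down to z_c; mantle fills any gap and the z_c terms cancel.
Column 1: 4.08×ρ + 34.6×2847 + (z_c − 38.68)×3221
Column 2: 1.08×0 + 32.3×2881 + (z_c − 1.08 − 32.3)×3221
The z_c×3221 term appears on both sides and cancels. Collect the known terms of each column as K = Σ(ρt)_known − 3221 × (depth of known layers): K_1 = 98506.2 − 3221×38.68 = −26082.08; K_2 = 93056.3 − 3221×(1.08 + 32.3) = −14460.68.
Balance: K_1 + 4.08×ρ = K_2, so ρ = (K_2 − K_1)/4.08 = 11621.4/4.08 = 2850 kg/m³.

2850 kg/m³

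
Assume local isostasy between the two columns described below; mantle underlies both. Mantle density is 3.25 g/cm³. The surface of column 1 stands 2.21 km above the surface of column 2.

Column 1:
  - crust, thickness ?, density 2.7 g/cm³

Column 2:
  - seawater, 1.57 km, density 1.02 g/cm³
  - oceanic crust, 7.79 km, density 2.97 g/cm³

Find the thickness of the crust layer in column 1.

Take the compensation level at the base of the deeper column (depth z_c below the surface of column 1) and equate Σ ρ_i t_i down to z_c; mantle fills any gap and the z_c terms cancel.
Column 1: x×2.7 + (z_c − 0 − x)×3.25
Column 2: 2.21×0 + 1.57×1.02 + 7.79×2.97 + (z_c − 2.21 − 9.36)×3.25
The z_c×3.25 term appears on both sides and cancels. Collect the known terms of each column as K = Σ(ρt)_known − 3.25 × (depth of known layers): K_1 = 0 − 3.25×0 = 0; K_2 = 24.7377 − 3.25×(2.21 + 9.36) = −12.8648.
Balance: K_1 − x×(3.25 − 2.7) = K_2, so x = (K_1 − K_2)/(3.25 − 2.7) = 12.8648/0.55 = 23.4 km.

23.4 km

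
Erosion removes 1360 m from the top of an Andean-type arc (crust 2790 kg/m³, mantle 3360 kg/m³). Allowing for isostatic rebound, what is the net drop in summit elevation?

231 m

Rebound u = e ρ_c/ρ_m = 1360 m × 2790/3360 = 1129 m.
Net surface drop = e − u = 1360 m − 1129 m = e (ρ_m − ρ_c)/ρ_m = 231 m.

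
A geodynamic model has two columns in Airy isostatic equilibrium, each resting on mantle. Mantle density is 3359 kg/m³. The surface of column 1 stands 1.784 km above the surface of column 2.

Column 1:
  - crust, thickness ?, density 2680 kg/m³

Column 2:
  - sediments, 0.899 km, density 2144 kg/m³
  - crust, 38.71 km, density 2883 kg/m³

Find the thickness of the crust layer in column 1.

37.6 km

Take the compensation level at the base of the deeper column (depth z_c below the surface of column 1) and equate Σ ρ_i t_i down to z_c; mantle fills any gap and the z_c terms cancel.
Column 1: x×2680 + (z_c − 0 − x)×3359
Column 2: 1.784×0 + 0.899×2144 + 38.71×2883 + (z_c − 1.784 − 39.609)×3359
The z_c×3359 term appears on both sides and cancels. Collect the known terms of each column as K = Σ(ρt)_known − 3359 × (depth of known layers): K_1 = 0 − 3359×0 = 0; K_2 = 113528.386 − 3359×(1.784 + 39.609) = −25510.701.
Balance: K_1 − x×(3359 − 2680) = K_2, so x = (K_1 − K_2)/(3359 − 2680) = 25510.7/679 = 37.6 km.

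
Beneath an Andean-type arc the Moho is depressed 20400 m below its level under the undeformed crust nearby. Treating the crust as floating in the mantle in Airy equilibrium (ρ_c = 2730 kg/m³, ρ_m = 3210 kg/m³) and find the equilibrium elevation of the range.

Balancing pressure at the compensation depth: ρ_c h = (ρ_m − ρ_c) r.
h = r (ρ_m − ρ_c) / ρ_c = 20400 m × (3210 − 2730) / 2730 = 3590 m.

3590 m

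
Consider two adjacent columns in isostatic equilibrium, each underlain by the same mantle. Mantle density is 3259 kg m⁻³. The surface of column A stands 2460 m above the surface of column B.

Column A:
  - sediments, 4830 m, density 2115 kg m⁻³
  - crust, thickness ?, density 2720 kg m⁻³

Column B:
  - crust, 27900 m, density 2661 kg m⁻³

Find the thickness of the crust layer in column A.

Take the compensation level at the base of the deeper column (depth z_c below the surface of column A) and equate Σ ρ_i t_i down to z_c; mantle fills any gap and the z_c terms cancel.
Column A: 4830×2115 + x×2720 + (z_c − 4830 − x)×3259
Column B: 2460×0 + 27900×2661 + (z_c − 2460 − 27900)×3259
The z_c×3259 term appears on both sides and cancels. Collect the known terms of each column as K = Σ(ρt)_known − 3259 × (depth of known layers): K_A = 10215450 − 3259×4830 = −5525520; K_B = 74241900 − 3259×(2460 + 27900) = −24701340.
Balance: K_A − x×(3259 − 2720) = K_B, so x = (K_A − K_B)/(3259 − 2720) = 19175800/539 = 35600 m.

35600 m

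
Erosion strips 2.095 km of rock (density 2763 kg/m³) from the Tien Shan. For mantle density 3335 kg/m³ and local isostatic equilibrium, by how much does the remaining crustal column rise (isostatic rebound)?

Unloading: uplift u = e ρ_c/ρ_m = 2.095 km × 2763/3335 = 1.74 km.

1.74 km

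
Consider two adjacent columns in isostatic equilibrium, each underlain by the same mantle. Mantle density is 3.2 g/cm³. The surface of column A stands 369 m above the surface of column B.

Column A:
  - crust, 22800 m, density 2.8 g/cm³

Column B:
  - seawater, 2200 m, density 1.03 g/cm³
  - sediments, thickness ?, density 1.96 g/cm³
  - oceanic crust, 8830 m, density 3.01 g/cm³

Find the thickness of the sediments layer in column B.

Take the compensation level at the base of the deeper column (depth z_c below the surface of column A) and equate Σ ρ_i t_i down to z_c; mantle fills any gap and the z_c terms cancel.
Column A: 22800×2.8 + (z_c − 22800)×3.2
Column B: 369×0 + 2200×1.03 + x×1.96 + 8830×3.01 + (z_c − 369 − 11030 − x)×3.2
The z_c×3.2 term appears on both sides and cancels. Collect the known terms of each column as K = Σ(ρt)_known − 3.2 × (depth of known layers): K_A = 63840 − 3.2×22800 = −9120; K_B = 28844.3 − 3.2×(369 + 11030) = −7632.5.
Balance: K_A = K_B − x×(3.2 − 1.96), so x = (K_B − K_A)/(3.2 − 1.96) = 1487.5/1.24 = 1200 m.

1200 m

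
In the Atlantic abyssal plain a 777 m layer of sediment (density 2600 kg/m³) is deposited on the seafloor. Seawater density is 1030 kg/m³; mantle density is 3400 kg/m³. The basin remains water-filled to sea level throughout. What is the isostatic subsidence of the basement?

Submarine loading: the sediment displaces seawater, and the subsidence is in turn flooded, so s (ρ_m − ρ_w) = t (ρ_sed − ρ_w).
s = 777 m × (2600 − 1030) / (3400 − 1030) = 515 m.

515 m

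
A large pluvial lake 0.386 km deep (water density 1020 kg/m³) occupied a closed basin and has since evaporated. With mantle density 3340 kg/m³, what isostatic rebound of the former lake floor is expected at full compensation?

0.118 km

u = d ρ_w/ρ_m = 0.386 km × 1020/3340 = 0.118 km.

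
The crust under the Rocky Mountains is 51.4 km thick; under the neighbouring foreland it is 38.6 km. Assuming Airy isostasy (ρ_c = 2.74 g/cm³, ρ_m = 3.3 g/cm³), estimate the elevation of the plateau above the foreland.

2.17 km

Excess crust Δ = 51.4 km − 38.6 km = 12.8 km, split between elevation h and root r with h + r = Δ.
Airy balance ρ_c h = (ρ_m − ρ_c) r gives r = h ρ_c/(ρ_m − ρ_c), so h (1 + ρ_c/(ρ_m − ρ_c)) = Δ, i.e. h = Δ (ρ_m − ρ_c)/ρ_m.
h = 12.8 km × 0.56/3.3 = 2.17 km.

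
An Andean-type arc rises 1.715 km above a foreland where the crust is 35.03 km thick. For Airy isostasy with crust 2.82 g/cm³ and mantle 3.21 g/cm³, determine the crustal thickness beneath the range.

49.1 km

Root depth r = h ρ_c / (ρ_m − ρ_c) = 1.715 km × 2.82 / 0.39 = 12.4 km.
Total thickness = T + h + r = 35.03 km + 1.715 km + 12.4 km = 49.1 km.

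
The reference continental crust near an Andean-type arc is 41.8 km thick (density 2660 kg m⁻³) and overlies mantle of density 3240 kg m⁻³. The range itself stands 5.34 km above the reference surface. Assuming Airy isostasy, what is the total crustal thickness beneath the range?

Root depth r = h ρ_c / (ρ_m − ρ_c) = 5.34 km × 2660 / 580 = 24.49 km.
Total thickness = T + h + r = 41.8 km + 5.34 km + 24.49 km = 71.6 km.

71.6 km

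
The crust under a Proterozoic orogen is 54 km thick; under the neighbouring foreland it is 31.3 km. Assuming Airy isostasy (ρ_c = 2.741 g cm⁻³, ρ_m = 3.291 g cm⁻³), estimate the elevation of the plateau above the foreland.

3.79 km

Excess crust Δ = 54 km − 31.3 km = 22.7 km, split between elevation h and root r with h + r = Δ.
Airy balance ρ_c h = (ρ_m − ρ_c) r gives r = h ρ_c/(ρ_m − ρ_c), so h (1 + ρ_c/(ρ_m − ρ_c)) = Δ, i.e. h = Δ (ρ_m − ρ_c)/ρ_m.
h = 22.7 km × 0.55/3.291 = 3.79 km.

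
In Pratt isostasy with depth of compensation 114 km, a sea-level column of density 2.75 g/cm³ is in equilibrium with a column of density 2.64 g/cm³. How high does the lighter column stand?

ρ_ref D = ρ (D + h) → h = D (ρ_ref − ρ)/ρ.
h = 114 km × (2.75 − 2.64)/2.64 = 4.75 km.

4.75 km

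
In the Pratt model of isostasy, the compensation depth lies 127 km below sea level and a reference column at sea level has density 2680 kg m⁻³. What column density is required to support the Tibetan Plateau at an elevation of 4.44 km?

Pratt balance: ρ_ref D = ρ (D + h).
ρ = ρ_ref D/(D + h) = 2680 × 127 km/(127 km + 4.44 km) = 2590 kg m⁻³.

2590 kg m⁻³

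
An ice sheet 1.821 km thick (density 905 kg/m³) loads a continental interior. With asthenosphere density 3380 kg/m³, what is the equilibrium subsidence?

Isostatic balance requires: the ice load ρ_ice t is balanced by mantle displaced below, ρ_m s.
s = t ρ_ice / ρ_m = 1.821 km × 905/3380 = 0.488 km.

0.488 km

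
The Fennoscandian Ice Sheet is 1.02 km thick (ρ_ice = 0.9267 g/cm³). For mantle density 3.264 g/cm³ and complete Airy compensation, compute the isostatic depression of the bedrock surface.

By Archimedes' principle applied to the lithosphere: the ice load ρ_ice t is balanced by mantle displaced below, ρ_m s.
s = t ρ_ice / ρ_m = 1.02 km × 0.9267/3.264 = 0.29 km.

0.29 km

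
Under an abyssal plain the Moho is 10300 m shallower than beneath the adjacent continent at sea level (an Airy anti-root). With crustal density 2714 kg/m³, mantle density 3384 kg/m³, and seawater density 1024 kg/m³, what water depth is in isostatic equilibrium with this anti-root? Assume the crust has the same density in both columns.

4080 m

Replacing a thickness d of crust by seawater at the top must be balanced by replacing crust with mantle at the base: d (ρ_c − ρ_w) = a (ρ_m − ρ_c).
d = a (ρ_m − ρ_c)/(ρ_c − ρ_w) = 10300 m × 670/1690 = 4080 m.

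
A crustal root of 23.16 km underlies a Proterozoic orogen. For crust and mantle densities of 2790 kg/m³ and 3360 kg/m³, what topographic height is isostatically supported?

For local isostatic compensation: ρ_c h = (ρ_m − ρ_c) r.
h = r (ρ_m − ρ_c) / ρ_c = 23.16 km × (3360 − 2790) / 2790 = 4.73 km.

4.73 km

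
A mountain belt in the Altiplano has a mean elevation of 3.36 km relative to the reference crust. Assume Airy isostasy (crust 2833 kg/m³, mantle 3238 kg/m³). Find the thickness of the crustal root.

23.5 km

Balancing pressure at the compensation depth: the weight of the topography is balanced by the buoyancy of the root, ρ_c h = (ρ_m − ρ_c) r.
r = h · ρ_c / (ρ_m − ρ_c) = 3.36 km × 2833 / (3238 − 2833) = 23.5 km.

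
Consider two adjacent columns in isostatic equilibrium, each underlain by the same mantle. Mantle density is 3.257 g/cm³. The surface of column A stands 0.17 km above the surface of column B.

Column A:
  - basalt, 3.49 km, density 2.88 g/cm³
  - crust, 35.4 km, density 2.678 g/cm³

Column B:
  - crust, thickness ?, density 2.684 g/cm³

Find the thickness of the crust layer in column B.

37.1 km

Take the compensation level at the base of the deeper column (depth z_c below the surface of column A) and equate Σ ρ_i t_i down to z_c; mantle fills any gap and the z_c terms cancel.
Column A: 3.49×2.88 + 35.4×2.678 + (z_c − 38.89)×3.257
Column B: 0.17×0 + x×2.684 + (z_c − 0.17 − 0 − x)×3.257
The z_c×3.257 term appears on both sides and cancels. Collect the known terms of each column as K = Σ(ρt)_known − 3.257 × (depth of known layers): K_A = 104.8524 − 3.257×38.89 = −21.81233; K_B = 0 − 3.257×(0.17 + 0) = −0.55369.
Balance: K_A = K_B − x×(3.257 − 2.684), so x = (K_B − K_A)/(3.257 − 2.684) = 21.2586/0.573 = 37.1 km.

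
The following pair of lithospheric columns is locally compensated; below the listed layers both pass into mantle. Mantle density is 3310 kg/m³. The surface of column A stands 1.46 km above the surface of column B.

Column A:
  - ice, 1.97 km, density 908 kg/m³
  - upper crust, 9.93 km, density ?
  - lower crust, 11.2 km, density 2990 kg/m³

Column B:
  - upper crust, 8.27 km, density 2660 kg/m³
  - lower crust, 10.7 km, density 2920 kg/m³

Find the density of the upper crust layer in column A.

2700 kg/m³

Take the compensation level at the base of the deeper column (depth z_c below the surface of column A) and equate Σ ρ_i t_i down to z_c; mantle fills any gap and the z_c terms cancel.
Column A: 1.97×908 + 9.93×ρ + 11.2×2990 + (z_c − 23.1)×3310
Column B: 1.46×0 + 8.27×2660 + 10.7×2920 + (z_c − 1.46 − 18.97)×3310
The z_c×3310 term appears on both sides and cancels. Collect the known terms of each column as K = Σ(ρt)_known − 3310 × (depth of known layers): K_A = 35276.76 − 3310×23.1 = −41184.24; K_B = 53242.2 − 3310×(1.46 + 18.97) = −14381.1.
Balance: K_A + 9.93×ρ = K_B, so ρ = (K_B − K_A)/9.93 = 26803.1/9.93 = 2700 kg/m³.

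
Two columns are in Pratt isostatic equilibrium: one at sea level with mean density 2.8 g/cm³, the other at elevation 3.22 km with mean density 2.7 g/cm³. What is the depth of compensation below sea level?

86.9 km

ρ_ref D = ρ (D + h) → D (ρ_ref − ρ) = ρ h.
D = ρ h/(ρ_ref − ρ) = 2.7 × 3.22 km/(2.8 − 2.7) = 86.9 km.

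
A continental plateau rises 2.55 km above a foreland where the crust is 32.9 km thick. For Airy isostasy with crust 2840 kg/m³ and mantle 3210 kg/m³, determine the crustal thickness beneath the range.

55 km

Root depth r = h ρ_c / (ρ_m − ρ_c) = 2.55 km × 2840 / 370 = 19.57 km.
Total thickness = T + h + r = 32.9 km + 2.55 km + 19.57 km = 55 km.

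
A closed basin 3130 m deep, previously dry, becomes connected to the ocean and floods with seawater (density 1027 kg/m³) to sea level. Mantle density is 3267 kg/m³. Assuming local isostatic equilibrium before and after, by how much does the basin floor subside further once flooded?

After flooding the water column is d + s deep. Its weight must equal the weight of mantle displaced by the extra subsidence s: (d + s) ρ_w = s ρ_m.
s = d ρ_w / (ρ_m − ρ_w) = 3130 m × 1027/(3267 − 1027) = 1440 m.

1440 m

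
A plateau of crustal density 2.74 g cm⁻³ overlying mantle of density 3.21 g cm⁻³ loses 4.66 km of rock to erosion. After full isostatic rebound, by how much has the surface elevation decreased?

Rebound u = e ρ_c/ρ_m = 4.66 km × 2.74/3.21 = 3.978 km.
Net surface drop = e − u = 4.66 km − 3.978 km = e (ρ_m − ρ_c)/ρ_m = 0.682 km.

0.682 km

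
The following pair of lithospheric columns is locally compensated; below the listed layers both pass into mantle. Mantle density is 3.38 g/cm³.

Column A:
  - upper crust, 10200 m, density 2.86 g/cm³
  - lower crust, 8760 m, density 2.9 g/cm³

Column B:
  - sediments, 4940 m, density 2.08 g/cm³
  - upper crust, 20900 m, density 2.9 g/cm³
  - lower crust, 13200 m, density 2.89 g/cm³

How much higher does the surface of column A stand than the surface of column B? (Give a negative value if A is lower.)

For any compensation level in the mantle, the mantle terms cancel and isostasy reduces to e = (Σt_A − Σt_B) − (Σ(ρt)_A − Σ(ρt)_B) / ρ_m.
Σt_A = 18960 m; Σt_B = 39040 m; Σ(ρt)_A = 54576; Σ(ρt)_B = 109033.2 (in m·g/cm³).
e = (18960 − 39040) − (54576 − 109033.2) / 3.38 = −3970 m.

−3970 m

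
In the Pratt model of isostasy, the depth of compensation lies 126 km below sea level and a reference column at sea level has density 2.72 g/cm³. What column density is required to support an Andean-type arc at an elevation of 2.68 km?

2.66 g/cm³

Pratt balance: ρ_ref D = ρ (D + h).
ρ = ρ_ref D/(D + h) = 2.72 × 126 km/(126 km + 2.68 km) = 2.66 g/cm³.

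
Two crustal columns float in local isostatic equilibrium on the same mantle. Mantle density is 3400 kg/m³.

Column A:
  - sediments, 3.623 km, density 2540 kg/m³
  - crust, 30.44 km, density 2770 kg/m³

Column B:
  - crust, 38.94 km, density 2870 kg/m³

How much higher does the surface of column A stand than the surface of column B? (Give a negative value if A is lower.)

For any compensation level in the mantle, the mantle terms cancel and isostasy reduces to e = (Σt_A − Σt_B) − (Σ(ρt)_A − Σ(ρt)_B) / ρ_m.
Σt_A = 34.063 km; Σt_B = 38.94 km; Σ(ρt)_A = 93521.22; Σ(ρt)_B = 111757.8 (in km·kg/m³).
e = (34.063 − 38.94) − (93521.22 − 111757.8) / 3400 = 0.487 km.

0.487 km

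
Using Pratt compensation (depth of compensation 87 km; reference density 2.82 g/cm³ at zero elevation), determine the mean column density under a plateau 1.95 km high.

Pratt balance: ρ_ref D = ρ (D + h).
ρ = ρ_ref D/(D + h) = 2.82 × 87 km/(87 km + 1.95 km) = 2.76 g/cm³.

2.76 g/cm³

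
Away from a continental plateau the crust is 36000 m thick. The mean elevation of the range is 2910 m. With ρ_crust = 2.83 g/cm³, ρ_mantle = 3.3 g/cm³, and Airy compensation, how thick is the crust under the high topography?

56400 m

Root depth r = h ρ_c / (ρ_m − ρ_c) = 2910 m × 2.83 / 0.47 = 17520 m.
Total thickness = T + h + r = 36000 m + 2910 m + 17520 m = 56400 m.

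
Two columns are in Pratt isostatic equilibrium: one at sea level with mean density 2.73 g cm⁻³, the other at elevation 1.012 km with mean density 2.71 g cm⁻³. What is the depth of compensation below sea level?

ρ_ref D = ρ (D + h) → D (ρ_ref − ρ) = ρ h.
D = ρ h/(ρ_ref − ρ) = 2.71 × 1.012 km/(2.73 − 2.71) = 137 km.

137 km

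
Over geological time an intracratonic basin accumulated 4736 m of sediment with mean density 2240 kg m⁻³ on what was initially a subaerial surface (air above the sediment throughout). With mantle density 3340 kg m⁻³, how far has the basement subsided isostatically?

3180 m

Subaerial load: s = t ρ_sed / ρ_m = 4736 m × 2240/3340 = 3180 m.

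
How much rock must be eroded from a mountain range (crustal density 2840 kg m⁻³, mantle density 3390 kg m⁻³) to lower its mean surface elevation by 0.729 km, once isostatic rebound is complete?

4.49 km

Net drop Δ = e − u = e − e ρ_c/ρ_m = e (ρ_m − ρ_c)/ρ_m.
e = Δ ρ_m/(ρ_m − ρ_c) = 0.729 km × 3390/550 = 4.49 km.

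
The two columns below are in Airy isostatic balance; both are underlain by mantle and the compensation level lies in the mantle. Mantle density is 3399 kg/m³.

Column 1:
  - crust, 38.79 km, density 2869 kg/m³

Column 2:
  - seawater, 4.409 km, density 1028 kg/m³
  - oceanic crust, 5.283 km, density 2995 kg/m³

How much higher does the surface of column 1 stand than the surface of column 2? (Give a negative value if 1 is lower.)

For any compensation level in the mantle, the mantle terms cancel and isostasy reduces to e = (Σt_1 − Σt_2) − (Σ(ρt)_1 − Σ(ρt)_2) / ρ_m.
Σt_1 = 38.79 km; Σt_2 = 9.692 km; Σ(ρt)_1 = 111288.51; Σ(ρt)_2 = 20355.037 (in km·kg/m³).
e = (38.79 − 9.692) − (111288.51 − 20355.037) / 3399 = 2.34 km.

2.34 km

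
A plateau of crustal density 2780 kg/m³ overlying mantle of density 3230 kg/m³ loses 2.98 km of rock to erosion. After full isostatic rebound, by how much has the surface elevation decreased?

0.415 km

Rebound u = e ρ_c/ρ_m = 2.98 km × 2780/3230 = 2.565 km.
Net surface drop = e − u = 2.98 km − 2.565 km = e (ρ_m − ρ_c)/ρ_m = 0.415 km.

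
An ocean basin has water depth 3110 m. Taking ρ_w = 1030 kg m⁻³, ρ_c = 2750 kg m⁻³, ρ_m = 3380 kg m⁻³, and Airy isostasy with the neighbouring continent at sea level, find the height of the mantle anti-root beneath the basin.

8490 m

Isostatic balance requires: replacing crust with seawater at the top is compensated by replacing crust with mantle at the base: d (ρ_c − ρ_w) = a (ρ_m − ρ_c).
a = d (ρ_c − ρ_w)/(ρ_m − ρ_c) = 3110 m × 1720/630 = 8490 m.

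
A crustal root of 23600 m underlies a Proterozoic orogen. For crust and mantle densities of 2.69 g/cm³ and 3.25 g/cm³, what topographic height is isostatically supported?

For local isostatic compensation: ρ_c h = (ρ_m − ρ_c) r.
h = r (ρ_m − ρ_c) / ρ_c = 23600 m × (3.25 − 2.69) / 2.69 = 4910 m.

4910 m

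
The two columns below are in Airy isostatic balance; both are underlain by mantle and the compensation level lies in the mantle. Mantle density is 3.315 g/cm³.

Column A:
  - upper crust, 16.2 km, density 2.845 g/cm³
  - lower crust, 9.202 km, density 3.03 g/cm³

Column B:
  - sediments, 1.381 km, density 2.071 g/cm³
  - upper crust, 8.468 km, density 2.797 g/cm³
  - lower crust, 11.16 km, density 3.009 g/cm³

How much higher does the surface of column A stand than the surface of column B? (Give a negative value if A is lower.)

For any compensation level in the mantle, the mantle terms cancel and isostasy reduces to e = (Σt_A − Σt_B) − (Σ(ρt)_A − Σ(ρt)_B) / ρ_m.
Σt_A = 25.402 km; Σt_B = 21.009 km; Σ(ρt)_A = 73.97106; Σ(ρt)_B = 60.125487 (in km·g/cm³).
e = (25.402 − 21.009) − (73.97106 − 60.125487) / 3.315 = 0.216 km.

0.216 km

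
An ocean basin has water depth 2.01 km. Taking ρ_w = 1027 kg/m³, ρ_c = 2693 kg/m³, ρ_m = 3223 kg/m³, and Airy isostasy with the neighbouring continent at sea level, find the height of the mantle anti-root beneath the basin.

6.32 km

By Archimedes' principle applied to the lithosphere: replacing crust with seawater at the top is compensated by replacing crust with mantle at the base: d (ρ_c − ρ_w) = a (ρ_m − ρ_c).
a = d (ρ_c − ρ_w)/(ρ_m − ρ_c) = 2.01 km × 1666/530 = 6.32 km.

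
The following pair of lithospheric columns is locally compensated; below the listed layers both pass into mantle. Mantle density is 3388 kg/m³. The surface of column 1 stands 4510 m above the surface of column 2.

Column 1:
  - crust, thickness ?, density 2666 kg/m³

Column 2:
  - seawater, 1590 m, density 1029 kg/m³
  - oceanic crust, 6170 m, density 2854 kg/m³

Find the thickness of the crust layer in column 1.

Take the compensation level at the base of the deeper column (depth z_c below the surface of column 1) and equate Σ ρ_i t_i down to z_c; mantle fills any gap and the z_c terms cancel.
Column 1: x×2666 + (z_c − 0 − x)×3388
Column 2: 4510×0 + 1590×1029 + 6170×2854 + (z_c − 4510 − 7760)×3388
The z_c×3388 term appears on both sides and cancels. Collect the known terms of each column as K = Σ(ρt)_known − 3388 × (depth of known layers): K_1 = 0 − 3388×0 = 0; K_2 = 19245290 − 3388×(4510 + 7760) = −22325470.
Balance: K_1 − x×(3388 − 2666) = K_2, so x = (K_1 − K_2)/(3388 − 2666) = 22325500/722 = 30900 m.

30900 m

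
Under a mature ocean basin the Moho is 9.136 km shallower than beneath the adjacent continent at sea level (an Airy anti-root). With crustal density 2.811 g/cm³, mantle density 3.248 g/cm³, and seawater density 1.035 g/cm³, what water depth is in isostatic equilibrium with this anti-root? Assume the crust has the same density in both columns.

2.25 km

Replacing a thickness d of crust by seawater at the top must be balanced by replacing crust with mantle at the base: d (ρ_c − ρ_w) = a (ρ_m − ρ_c).
d = a (ρ_m − ρ_c)/(ρ_c − ρ_w) = 9.136 km × 0.437/1.776 = 2.25 km.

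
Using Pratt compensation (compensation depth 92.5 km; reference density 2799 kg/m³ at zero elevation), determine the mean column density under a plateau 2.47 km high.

Pratt balance: ρ_ref D = ρ (D + h).
ρ = ρ_ref D/(D + h) = 2799 × 92.5 km/(92.5 km + 2.47 km) = 2730 kg/m³.

2730 kg/m³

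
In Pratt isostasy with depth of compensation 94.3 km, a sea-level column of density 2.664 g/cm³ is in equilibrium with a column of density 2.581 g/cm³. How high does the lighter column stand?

ρ_ref D = ρ (D + h) → h = D (ρ_ref − ρ)/ρ.
h = 94.3 km × (2.664 − 2.581)/2.581 = 3.03 km.

3.03 km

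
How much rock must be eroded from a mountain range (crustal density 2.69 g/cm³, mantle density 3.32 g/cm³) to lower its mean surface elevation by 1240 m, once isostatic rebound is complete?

6530 m

Net drop Δ = e − u = e − e ρ_c/ρ_m = e (ρ_m − ρ_c)/ρ_m.
e = Δ ρ_m/(ρ_m − ρ_c) = 1240 m × 3.32/0.63 = 6530 m.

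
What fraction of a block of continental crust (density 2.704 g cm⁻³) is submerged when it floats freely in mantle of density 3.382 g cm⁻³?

80%

Submerged fraction = ρ_obj/ρ_fluid = 2.704/3.382 = 80%.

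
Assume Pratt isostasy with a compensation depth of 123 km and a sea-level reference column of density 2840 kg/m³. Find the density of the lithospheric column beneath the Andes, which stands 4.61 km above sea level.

Pratt balance: ρ_ref D = ρ (D + h).
ρ = ρ_ref D/(D + h) = 2840 × 123 km/(123 km + 4.61 km) = 2740 kg/m³.

2740 kg/m³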